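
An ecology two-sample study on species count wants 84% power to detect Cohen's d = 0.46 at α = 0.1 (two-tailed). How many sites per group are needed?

z_{α/2} = 1.645, z_β = Φ⁻¹(0.84) = 0.994. For small effect (d = 0.46): n per group = 2(z_{α/2} + z_β)²/d² = 2(1.645 + 0.994)²/0.46² = 65.8 → 66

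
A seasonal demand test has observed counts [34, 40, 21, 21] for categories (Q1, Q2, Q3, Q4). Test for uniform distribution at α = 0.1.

Expected = 29 each. χ² = Σ(O-E)²/E = 9.448. df = 3, critical value = 6.251. Reject H₀.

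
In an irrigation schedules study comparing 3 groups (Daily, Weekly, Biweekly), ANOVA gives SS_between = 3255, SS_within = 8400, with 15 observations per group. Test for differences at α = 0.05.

df_between = 2, df_within = 42. F = MS_between/MS_within = 1627.5/200.0 = 8.137. F_crit ≈ 3.22. Reject H₀. At least one mean differs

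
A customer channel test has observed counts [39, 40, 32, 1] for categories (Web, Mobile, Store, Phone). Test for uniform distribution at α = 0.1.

Expected = 28 each. χ² = Σ(O-E)²/E = 36.071. df = 3, critical value = 6.251. Reject H₀.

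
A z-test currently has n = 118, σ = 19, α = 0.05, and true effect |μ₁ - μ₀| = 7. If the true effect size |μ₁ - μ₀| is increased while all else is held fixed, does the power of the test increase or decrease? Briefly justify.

Power increases: a larger true effect increases the non-centrality λ = |μ₁ - μ₀|/(σ/√n).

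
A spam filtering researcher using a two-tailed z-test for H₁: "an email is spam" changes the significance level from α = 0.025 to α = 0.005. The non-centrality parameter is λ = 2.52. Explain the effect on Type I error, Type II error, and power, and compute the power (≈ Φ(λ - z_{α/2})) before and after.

Decreasing α from 0.025 to 0.005:
• Type I error rate decreases (α is the Type I rate by definition).
• Critical value moves from z_{α/2} = 2.241 to 2.807, so power = Φ(λ - z_{α/2}) goes from Φ(2.52 - 2.241) = 0.61 to Φ(2.52 - 2.807) = 0.387.
• Type II error rate β = 1 - power therefore increases (0.39 → 0.613).
Appropriate when false positives are costly — here, a legitimate email is sent to the spam folder and the user misses it.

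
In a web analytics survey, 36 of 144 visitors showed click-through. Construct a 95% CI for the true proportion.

p̂ = 0.25. CI = p̂ ± z*√(p̂(1-p̂)/n) = (0.179, 0.321)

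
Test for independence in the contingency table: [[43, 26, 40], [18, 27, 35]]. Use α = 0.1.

χ² = 6.297. df = 2, critical = 4.605. Reject H₀. Variables are dependent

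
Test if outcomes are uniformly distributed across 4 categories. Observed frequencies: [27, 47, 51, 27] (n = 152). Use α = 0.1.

Expected = 38 each. χ² = Σ(O-E)²/E = 12.947. df = 3, critical value = 6.251. Reject H₀.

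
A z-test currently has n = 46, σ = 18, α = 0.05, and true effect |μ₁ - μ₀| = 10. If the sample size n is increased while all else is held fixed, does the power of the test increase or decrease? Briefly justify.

Power increases: a larger n shrinks the standard error σ/√n, moving the sampling distribution under H₁ further from the critical value.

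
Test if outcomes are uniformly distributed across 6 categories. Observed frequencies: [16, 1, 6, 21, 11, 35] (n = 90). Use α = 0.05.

Expected = 15 each. χ² = Σ(O-E)²/E = 48.667. df = 5, critical value = 11.07. Reject H₀.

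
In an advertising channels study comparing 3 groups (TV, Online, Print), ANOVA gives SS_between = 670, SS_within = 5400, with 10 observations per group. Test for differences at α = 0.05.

df_between = 2, df_within = 27. F = MS_between/MS_within = 335.0/200.0 = 1.675. F_crit ≈ 3.354. Fail to reject H₀.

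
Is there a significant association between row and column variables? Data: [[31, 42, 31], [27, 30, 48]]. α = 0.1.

χ² = 5.929. df = 2, critical = 4.605. Reject H₀. Variables are dependent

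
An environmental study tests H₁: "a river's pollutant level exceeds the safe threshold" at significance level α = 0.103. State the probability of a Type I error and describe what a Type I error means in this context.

P(Type I error) = α = 0.103. A Type I error is rejecting H₀ when H₀ is actually true (false positive) — here, concluding that a river's pollutant level exceeds the safe threshold when in fact this is not the case. Consequence: shutting down a compliant factory unnecessarily.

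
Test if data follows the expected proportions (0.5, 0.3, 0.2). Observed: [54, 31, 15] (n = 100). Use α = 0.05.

Expected: [50.0, 30.0, 20.0]. χ² = 1.603. df = 2, critical = 5.991. Fail to reject H₀.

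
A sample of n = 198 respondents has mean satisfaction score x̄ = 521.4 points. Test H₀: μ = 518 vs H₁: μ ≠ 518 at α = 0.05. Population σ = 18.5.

z = (x̄ - μ₀)/(σ/√n) = (521.4 - 518)/(18.5/√198) = 2.586. Critical value: ±1.96. Since |2.586| > 1.96, Reject H₀.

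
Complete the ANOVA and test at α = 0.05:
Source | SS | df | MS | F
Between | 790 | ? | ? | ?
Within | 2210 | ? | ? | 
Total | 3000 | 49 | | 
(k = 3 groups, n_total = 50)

df_between = 2, df_within = 47. MS_between = 395.0, MS_within = 47.02. F = 8.4, F_crit ≈ 3.195. Reject H₀.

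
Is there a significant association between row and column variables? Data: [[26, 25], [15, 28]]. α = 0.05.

χ² = 2.458. df = 1, critical = 3.841. Fail to reject H₀. No evidence of dependence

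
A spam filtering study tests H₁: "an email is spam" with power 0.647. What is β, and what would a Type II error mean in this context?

β = 1 - power = 1 - 0.647 = 0.353. A Type II error is failing to reject H₀ when H₀ is false (false negative) — here, failing to conclude that an email is spam when in fact it is true. Consequence: a spam email lands in the inbox.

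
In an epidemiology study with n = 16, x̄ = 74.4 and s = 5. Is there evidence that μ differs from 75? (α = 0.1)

t = (x̄ - μ₀)/(s/√n) = (74.4 - 75)/(5/√16) = -0.48. df = 15, critical t = ±1.753. Fail to reject H₀.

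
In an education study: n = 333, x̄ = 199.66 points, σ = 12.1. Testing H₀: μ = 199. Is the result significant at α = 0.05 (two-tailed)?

z = (199.66 - 199)/(12.1/√333) = 0.995. Since |z| ≤ 1.96, not significant at α = 0.05.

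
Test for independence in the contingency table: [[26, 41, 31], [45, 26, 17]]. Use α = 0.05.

χ² = 12.023. df = 2, critical = 5.991. Reject H₀. Variables are dependent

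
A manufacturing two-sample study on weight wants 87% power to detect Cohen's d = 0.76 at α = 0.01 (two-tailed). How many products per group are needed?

z_{α/2} = 2.576, z_β = Φ⁻¹(0.87) = 1.126. For medium effect (d = 0.76): n per group = 2(z_{α/2} + z_β)²/d² = 2(2.576 + 1.126)²/0.76² = 47.5 → 48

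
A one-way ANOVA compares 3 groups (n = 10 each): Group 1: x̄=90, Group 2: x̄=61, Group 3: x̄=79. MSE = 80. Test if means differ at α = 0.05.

Grand mean = 76.67. SS_between = 4286.67, MS_between = 2143.33. F = 26.792, F_crit ≈ 3.354. Reject H₀.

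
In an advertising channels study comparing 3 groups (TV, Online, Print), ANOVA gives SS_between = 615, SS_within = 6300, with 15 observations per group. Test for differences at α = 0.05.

df_between = 2, df_within = 42. F = MS_between/MS_within = 307.5/150.0 = 2.05. F_crit ≈ 3.22. Fail to reject H₀.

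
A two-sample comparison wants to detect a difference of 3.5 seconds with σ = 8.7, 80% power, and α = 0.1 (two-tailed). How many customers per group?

n per group = 2(z_α/2 + z_β)²σ²/d² = 2×(1.645 + 0.84)²×8.7²/3.5² = 76.3 → n = 77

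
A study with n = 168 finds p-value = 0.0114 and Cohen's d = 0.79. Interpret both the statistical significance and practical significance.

Statistically significant (p = 0.0114 < 0.05). Cohen's d = 0.79 indicates a medium effect size. Both statistical and practical significance should be considered.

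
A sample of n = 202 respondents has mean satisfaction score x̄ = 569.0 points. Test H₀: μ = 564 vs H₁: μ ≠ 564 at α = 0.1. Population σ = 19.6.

z = (x̄ - μ₀)/(σ/√n) = (569.0 - 564)/(19.6/√202) = 3.626. Critical value: ±1.645. Since |3.626| > 1.645, Reject H₀.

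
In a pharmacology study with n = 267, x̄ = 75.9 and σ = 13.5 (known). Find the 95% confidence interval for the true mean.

CI = x̄ ± z*(σ/√n) = 75.9 ± 1.96(13.5/√267) = 75.9 ± 1.62 = (74.28, 77.52)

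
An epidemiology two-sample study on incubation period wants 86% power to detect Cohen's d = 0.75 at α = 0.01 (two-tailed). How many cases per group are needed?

z_{α/2} = 2.576, z_β = Φ⁻¹(0.86) = 1.08. For medium effect (d = 0.75): n per group = 2(z_{α/2} + z_β)²/d² = 2(2.576 + 1.08)²/0.75² = 47.5 → 48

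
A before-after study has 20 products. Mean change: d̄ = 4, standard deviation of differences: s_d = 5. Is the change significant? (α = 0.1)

t = d̄/(s_d/√n) = 4/(5/√20) = 3.578. df = 19, critical t = ±1.729. Reject H₀.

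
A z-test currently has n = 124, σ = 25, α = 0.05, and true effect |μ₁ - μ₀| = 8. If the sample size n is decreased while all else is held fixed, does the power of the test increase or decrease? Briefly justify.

Power decreases: a smaller n inflates the standard error σ/√n, pulling the sampling distribution under H₁ back toward the critical value.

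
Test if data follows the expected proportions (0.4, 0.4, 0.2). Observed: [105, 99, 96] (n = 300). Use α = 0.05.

Expected: [120.0, 120.0, 60.0]. χ² = 27.15. df = 2, critical = 5.991. Reject H₀.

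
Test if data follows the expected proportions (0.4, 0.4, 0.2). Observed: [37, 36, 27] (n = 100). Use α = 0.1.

Expected: [40.0, 40.0, 20.0]. χ² = 3.075. df = 2, critical = 4.605. Fail to reject H₀.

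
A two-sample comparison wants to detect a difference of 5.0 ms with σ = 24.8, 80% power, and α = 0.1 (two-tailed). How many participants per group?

n per group = 2(z_α/2 + z_β)²σ²/d² = 2×(1.645 + 0.84)²×24.8²/5.0² = 303.8 → n = 304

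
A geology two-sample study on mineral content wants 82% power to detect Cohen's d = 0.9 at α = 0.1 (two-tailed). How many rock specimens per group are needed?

z_{α/2} = 1.645, z_β = Φ⁻¹(0.82) = 0.915. For large effect (d = 0.9): n per group = 2(z_{α/2} + z_β)²/d² = 2(1.645 + 0.915)²/0.9² = 16.2 → 17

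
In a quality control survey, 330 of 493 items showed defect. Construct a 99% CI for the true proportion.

p̂ = 0.669. CI = p̂ ± z*√(p̂(1-p̂)/n) = (0.615, 0.724)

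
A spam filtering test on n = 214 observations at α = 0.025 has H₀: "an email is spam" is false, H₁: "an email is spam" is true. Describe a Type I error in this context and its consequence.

Type I error: rejecting H₀ when it is true — concluding that an email is spam when in fact it is not. Consequence: a legitimate email is sent to the spam folder and the user misses it.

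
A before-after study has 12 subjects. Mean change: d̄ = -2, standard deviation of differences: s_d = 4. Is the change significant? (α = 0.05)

t = d̄/(s_d/√n) = -2/(4/√12) = -1.732. df = 11, critical t = ±2.201. Fail to reject H₀.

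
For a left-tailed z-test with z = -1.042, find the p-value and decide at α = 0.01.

p = P(Z < -1.042) = Φ(-1.042) ≈ 0.1487. Since p ≥ 0.01, fail to reject H₀ (not significant) at α = 0.01.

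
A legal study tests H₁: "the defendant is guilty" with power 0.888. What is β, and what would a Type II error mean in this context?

β = 1 - power = 1 - 0.888 = 0.112. A Type II error is failing to reject H₀ when H₀ is false (false negative) — here, failing to conclude that the defendant is guilty when in fact it is true. Consequence: acquitting a guilty person.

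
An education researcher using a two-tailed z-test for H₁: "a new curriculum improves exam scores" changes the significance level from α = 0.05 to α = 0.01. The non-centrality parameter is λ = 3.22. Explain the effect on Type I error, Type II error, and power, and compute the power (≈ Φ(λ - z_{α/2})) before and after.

Decreasing α from 0.05 to 0.01:
• Type I error rate decreases (α is the Type I rate by definition).
• Critical value moves from z_{α/2} = 1.96 to 2.576, so power = Φ(λ - z_{α/2}) goes from Φ(3.22 - 1.96) = 0.896 to Φ(3.22 - 2.576) = 0.74.
• Type II error rate β = 1 - power therefore increases (0.104 → 0.26).
Appropriate when false positives are costly — here, adopting a curriculum that gives no real benefit — disruption for nothing.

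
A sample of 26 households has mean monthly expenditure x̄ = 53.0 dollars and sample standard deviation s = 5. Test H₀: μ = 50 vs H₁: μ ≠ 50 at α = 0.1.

t = (x̄ - μ₀)/(s/√n) = (53.0 - 50)/(5/√26) = 3.059. df = 25, critical t = ±1.708. Reject H₀.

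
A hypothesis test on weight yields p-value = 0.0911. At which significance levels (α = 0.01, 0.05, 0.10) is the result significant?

p = 0.0911. Significant at: α = 0.1.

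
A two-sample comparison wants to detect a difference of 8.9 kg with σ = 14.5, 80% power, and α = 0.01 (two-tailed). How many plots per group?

n per group = 2(z_α/2 + z_β)²σ²/d² = 2×(2.576 + 0.84)²×14.5²/8.9² = 61.9 → n = 62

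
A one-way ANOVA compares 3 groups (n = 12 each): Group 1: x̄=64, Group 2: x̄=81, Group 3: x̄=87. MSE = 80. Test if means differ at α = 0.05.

Grand mean = 77.33. SS_between = 3416.0, MS_between = 1708.0. F = 21.35, F_crit ≈ 3.285. Reject H₀.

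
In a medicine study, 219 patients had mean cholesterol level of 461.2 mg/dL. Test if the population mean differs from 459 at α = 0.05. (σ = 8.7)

z = (x̄ - μ₀)/(σ/√n) = (461.2 - 459)/(8.7/√219) = 3.742. Critical value: ±1.96. Since |3.742| > 1.96, Reject H₀.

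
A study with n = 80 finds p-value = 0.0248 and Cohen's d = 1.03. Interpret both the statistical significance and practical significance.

Statistically significant (p = 0.0248 < 0.05). Cohen's d = 1.03 indicates a large effect size. Both statistical and practical significance should be considered.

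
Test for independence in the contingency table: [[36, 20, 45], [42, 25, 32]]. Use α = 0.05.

χ² = 3.192. df = 2, critical = 5.991. Fail to reject H₀. No evidence of dependence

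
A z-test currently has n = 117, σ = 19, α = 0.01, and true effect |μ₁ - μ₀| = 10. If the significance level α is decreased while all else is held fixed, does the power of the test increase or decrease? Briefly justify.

Power decreases: a smaller α raises the critical value, so less of the H₁ sampling distribution falls in the rejection region.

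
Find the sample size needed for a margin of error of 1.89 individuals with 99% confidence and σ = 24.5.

n = (z*σ/E)² = (2.576×24.5/1.89)² = 1115.1 → n = 1116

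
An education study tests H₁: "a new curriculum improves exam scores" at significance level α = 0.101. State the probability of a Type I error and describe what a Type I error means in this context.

P(Type I error) = α = 0.101. A Type I error is rejecting H₀ when H₀ is actually true (false positive) — here, concluding that a new curriculum improves exam scores when in fact this is not the case. Consequence: adopting a curriculum that gives no real benefit — disruption for nothing.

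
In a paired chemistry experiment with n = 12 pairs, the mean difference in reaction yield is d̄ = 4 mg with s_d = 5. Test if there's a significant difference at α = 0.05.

t = d̄/(s_d/√n) = 4/(5/√12) = 2.771. df = 11, critical t = ±2.201. Reject H₀.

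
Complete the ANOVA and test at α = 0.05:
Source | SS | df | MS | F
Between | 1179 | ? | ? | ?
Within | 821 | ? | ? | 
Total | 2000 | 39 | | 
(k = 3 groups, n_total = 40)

df_between = 2, df_within = 37. MS_between = 589.5, MS_within = 22.19. F = 26.567, F_crit ≈ 3.252. Reject H₀.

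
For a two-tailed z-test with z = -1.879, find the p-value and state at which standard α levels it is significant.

p = 2·P(Z > |-1.879|) = 2·(1 - Φ(1.879)) ≈ 0.0602. Significant at α = 0.1.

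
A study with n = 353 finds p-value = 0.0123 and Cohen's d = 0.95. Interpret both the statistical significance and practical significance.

Statistically significant (p = 0.0123 < 0.05). Cohen's d = 0.95 indicates a large effect size. Both statistical and practical significance should be considered.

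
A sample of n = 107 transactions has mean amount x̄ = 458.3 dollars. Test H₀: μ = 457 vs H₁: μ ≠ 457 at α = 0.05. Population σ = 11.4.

z = (x̄ - μ₀)/(σ/√n) = (458.3 - 457)/(11.4/√107) = 1.18. Critical value: ±1.96. Since |1.18| ≤ 1.96, Fail to reject H₀.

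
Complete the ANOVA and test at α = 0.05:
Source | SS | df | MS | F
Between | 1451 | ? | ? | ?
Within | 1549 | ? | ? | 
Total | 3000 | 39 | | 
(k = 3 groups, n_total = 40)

df_between = 2, df_within = 37. MS_between = 725.5, MS_within = 41.86. F = 17.33, F_crit ≈ 3.252. Reject H₀.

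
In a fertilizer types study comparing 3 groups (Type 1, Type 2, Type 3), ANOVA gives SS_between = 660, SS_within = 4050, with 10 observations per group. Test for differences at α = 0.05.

df_between = 2, df_within = 27. F = MS_between/MS_within = 330.0/150.0 = 2.2. F_crit ≈ 3.354. Fail to reject H₀.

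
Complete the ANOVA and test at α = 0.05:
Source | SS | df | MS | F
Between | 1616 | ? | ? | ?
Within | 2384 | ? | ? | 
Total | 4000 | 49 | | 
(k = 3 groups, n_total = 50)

df_between = 2, df_within = 47. MS_between = 808.0, MS_within = 50.72. F = 15.93, F_crit ≈ 3.195. Reject H₀.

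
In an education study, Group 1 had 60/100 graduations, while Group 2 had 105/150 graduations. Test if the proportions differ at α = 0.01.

p̂₁ = 0.6, p̂₂ = 0.7, pooled p̂ = 0.66. z = -1.635. Critical: ±2.576. Fail to reject H₀.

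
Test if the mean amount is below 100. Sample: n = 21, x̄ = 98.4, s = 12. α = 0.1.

t = (98.4 - 100)/(12/√21) = -0.611, df = 20. Critical t = -1.325. Fail to reject H₀.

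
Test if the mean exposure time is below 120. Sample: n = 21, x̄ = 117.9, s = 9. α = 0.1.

t = (117.9 - 120)/(9/√21) = -1.069, df = 20. Critical t = -1.325. Fail to reject H₀.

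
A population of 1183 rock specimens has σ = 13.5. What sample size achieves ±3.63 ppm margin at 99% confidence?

Without FPC: n₀ = (2.576×13.5/3.63)² = 91.78. With FPC: n = n₀N/(n₀+N-1) = 85.2 → n = 86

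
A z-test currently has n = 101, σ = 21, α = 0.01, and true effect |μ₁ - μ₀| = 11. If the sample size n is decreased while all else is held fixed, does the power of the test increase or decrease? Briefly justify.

Power decreases: a smaller n inflates the standard error σ/√n, pulling the sampling distribution under H₁ back toward the critical value.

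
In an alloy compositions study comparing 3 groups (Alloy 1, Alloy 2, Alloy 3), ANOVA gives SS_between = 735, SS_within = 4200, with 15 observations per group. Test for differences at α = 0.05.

df_between = 2, df_within = 42. F = MS_between/MS_within = 367.5/100.0 = 3.675. F_crit ≈ 3.22. Reject H₀. At least one mean differs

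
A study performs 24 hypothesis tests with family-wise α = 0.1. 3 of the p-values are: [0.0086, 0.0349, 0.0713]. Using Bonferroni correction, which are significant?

Bonferroni α = 0.1/24 = 0.00417. None of the given p-values are significant.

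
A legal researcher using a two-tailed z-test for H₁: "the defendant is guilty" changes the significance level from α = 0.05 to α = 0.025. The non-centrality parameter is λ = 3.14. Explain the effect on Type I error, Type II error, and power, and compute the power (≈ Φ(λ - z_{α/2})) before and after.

Decreasing α from 0.05 to 0.025:
• Type I error rate decreases (α is the Type I rate by definition).
• Critical value moves from z_{α/2} = 1.96 to 2.241, so power = Φ(λ - z_{α/2}) goes from Φ(3.14 - 1.96) = 0.881 to Φ(3.14 - 2.241) = 0.816.
• Type II error rate β = 1 - power therefore increases (0.119 → 0.184).
Appropriate when false positives are costly — here, convicting an innocent person.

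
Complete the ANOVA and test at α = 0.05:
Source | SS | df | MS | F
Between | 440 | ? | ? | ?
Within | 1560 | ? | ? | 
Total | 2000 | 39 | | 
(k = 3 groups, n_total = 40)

df_between = 2, df_within = 37. MS_between = 220.0, MS_within = 42.16. F = 5.218, F_crit ≈ 3.252. Reject H₀.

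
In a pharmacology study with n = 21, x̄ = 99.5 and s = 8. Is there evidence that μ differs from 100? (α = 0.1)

t = (x̄ - μ₀)/(s/√n) = (99.5 - 100)/(8/√21) = -0.286. df = 20, critical t = ±1.725. Fail to reject H₀.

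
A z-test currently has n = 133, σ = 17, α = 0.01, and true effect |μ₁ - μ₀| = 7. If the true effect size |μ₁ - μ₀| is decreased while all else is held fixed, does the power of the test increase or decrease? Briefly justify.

Power decreases: a smaller true effect decreases the non-centrality λ = |μ₁ - μ₀|/(σ/√n).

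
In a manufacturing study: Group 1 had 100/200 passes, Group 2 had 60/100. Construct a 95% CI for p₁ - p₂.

p̂₁ = 0.5, p̂₂ = 0.6. Difference = -0.1. CI = (-0.218, 0.018)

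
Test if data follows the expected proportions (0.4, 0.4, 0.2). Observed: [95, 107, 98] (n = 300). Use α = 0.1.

Expected: [120.0, 120.0, 60.0]. χ² = 30.683. df = 2, critical = 4.605. Reject H₀.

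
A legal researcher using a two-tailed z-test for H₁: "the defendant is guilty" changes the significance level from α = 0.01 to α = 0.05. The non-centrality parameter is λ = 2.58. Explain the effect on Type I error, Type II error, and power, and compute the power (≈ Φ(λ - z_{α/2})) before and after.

Increasing α from 0.01 to 0.05:
• Type I error rate increases (α is the Type I rate by definition).
• Critical value moves from z_{α/2} = 2.576 to 1.96, so power = Φ(λ - z_{α/2}) goes from Φ(2.58 - 2.576) = 0.502 to Φ(2.58 - 1.96) = 0.732.
• Type II error rate β = 1 - power therefore decreases (0.498 → 0.268).
Appropriate when false negatives are costly — here, acquitting a guilty person.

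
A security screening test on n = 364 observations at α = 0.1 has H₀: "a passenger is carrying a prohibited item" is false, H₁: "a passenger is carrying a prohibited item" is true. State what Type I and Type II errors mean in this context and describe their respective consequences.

Type I (false positive): concluding that a passenger is carrying a prohibited item when it is not — detaining an innocent passenger — delay and inconvenience. Type II (false negative): failing to conclude that a passenger is carrying a prohibited item when it is — letting a prohibited item through — security breach. Which is costlier depends on domain priorities and is a judgement call rather than a statistical fact.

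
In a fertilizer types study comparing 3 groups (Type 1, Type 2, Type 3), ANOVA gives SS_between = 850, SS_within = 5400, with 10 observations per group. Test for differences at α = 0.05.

df_between = 2, df_within = 27. F = MS_between/MS_within = 425.0/200.0 = 2.125. F_crit ≈ 3.354. Fail to reject H₀.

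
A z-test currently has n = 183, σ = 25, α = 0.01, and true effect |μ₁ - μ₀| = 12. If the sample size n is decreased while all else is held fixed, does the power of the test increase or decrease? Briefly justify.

Power decreases: a smaller n inflates the standard error σ/√n, pulling the sampling distribution under H₁ back toward the critical value.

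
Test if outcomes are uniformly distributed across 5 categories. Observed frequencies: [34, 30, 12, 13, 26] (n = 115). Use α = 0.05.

Expected = 23 each. χ² = Σ(O-E)²/E = 17.391. df = 4, critical value = 9.488. Reject H₀.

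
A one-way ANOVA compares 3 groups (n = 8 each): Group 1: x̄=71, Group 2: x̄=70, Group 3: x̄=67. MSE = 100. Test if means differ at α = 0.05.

Grand mean = 69.33. SS_between = 69.33, MS_between = 34.67. F = 0.347, F_crit ≈ 3.467. Fail to reject H₀.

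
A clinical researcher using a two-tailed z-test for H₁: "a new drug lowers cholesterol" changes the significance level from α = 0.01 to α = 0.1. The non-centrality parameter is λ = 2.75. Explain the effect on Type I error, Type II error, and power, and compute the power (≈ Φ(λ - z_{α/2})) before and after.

Increasing α from 0.01 to 0.1:
• Type I error rate increases (α is the Type I rate by definition).
• Critical value moves from z_{α/2} = 2.576 to 1.645, so power = Φ(λ - z_{α/2}) goes from Φ(2.75 - 2.576) = 0.569 to Φ(2.75 - 1.645) = 0.865.
• Type II error rate β = 1 - power therefore decreases (0.431 → 0.135).
Appropriate when false negatives are costly — here, shelving an effective drug — patients miss out on a treatment that would have helped.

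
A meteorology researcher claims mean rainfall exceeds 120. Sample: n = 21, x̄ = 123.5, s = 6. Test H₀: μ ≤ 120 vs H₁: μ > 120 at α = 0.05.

t = (123.5 - 120)/(6/√21) = 2.673, df = 20. Critical t = 1.725. Reject H₀.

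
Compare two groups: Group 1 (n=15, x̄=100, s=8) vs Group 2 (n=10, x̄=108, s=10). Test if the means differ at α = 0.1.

Pooled sp = 8.84. t = -2.218, df = 23. Critical t = ±1.714. Reject H₀.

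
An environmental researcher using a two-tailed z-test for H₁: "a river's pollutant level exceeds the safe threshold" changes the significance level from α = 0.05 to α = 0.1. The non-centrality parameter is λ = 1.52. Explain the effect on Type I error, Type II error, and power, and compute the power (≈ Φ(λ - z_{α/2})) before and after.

Increasing α from 0.05 to 0.1:
• Type I error rate increases (α is the Type I rate by definition).
• Critical value moves from z_{α/2} = 1.96 to 1.645, so power = Φ(λ - z_{α/2}) goes from Φ(1.52 - 1.96) = 0.33 to Φ(1.52 - 1.645) = 0.45.
• Type II error rate β = 1 - power therefore decreases (0.67 → 0.55).
Appropriate when false negatives are costly — here, allowing unsafe pollution to continue.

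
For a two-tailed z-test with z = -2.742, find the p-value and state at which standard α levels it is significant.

p = 2·P(Z > |-2.742|) = 2·(1 - Φ(2.742)) ≈ 0.0061. Significant at α = 0.1; Significant at α = 0.05; Significant at α = 0.01.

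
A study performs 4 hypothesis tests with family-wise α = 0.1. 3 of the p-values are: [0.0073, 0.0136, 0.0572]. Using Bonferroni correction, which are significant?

Bonferroni α = 0.1/4 = 0.025. Significant p-values: [0.0073, 0.0136]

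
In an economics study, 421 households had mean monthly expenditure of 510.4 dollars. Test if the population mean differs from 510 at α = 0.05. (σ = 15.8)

z = (x̄ - μ₀)/(σ/√n) = (510.4 - 510)/(15.8/√421) = 0.519. Critical value: ±1.96. Since |0.519| ≤ 1.96, Fail to reject H₀.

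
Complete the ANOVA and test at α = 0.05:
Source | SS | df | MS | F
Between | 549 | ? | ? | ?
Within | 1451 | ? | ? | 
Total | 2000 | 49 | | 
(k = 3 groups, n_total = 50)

df_between = 2, df_within = 47. MS_between = 274.5, MS_within = 30.87. F = 8.891, F_crit ≈ 3.195. Reject H₀.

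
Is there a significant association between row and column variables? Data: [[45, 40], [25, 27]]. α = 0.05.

χ² = 0.305. df = 1, critical = 3.841. Fail to reject H₀. No evidence of dependence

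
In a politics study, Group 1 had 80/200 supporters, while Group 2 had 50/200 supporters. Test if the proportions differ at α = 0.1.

p̂₁ = 0.4, p̂₂ = 0.25, pooled p̂ = 0.325. z = 3.203. Critical: ±1.645. Reject H₀.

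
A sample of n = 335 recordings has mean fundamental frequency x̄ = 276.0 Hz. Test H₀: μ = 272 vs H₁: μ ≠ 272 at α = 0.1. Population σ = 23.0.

z = (x̄ - μ₀)/(σ/√n) = (276.0 - 272)/(23.0/√335) = 3.183. Critical value: ±1.645. Since |3.183| > 1.645, Reject H₀.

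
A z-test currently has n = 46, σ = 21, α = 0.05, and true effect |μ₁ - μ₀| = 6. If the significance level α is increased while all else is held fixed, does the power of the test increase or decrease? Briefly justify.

Power increases: a larger α lowers the critical value, so more of the H₁ sampling distribution falls in the rejection region.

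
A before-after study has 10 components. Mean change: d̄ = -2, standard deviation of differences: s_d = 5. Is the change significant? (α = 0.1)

t = d̄/(s_d/√n) = -2/(5/√10) = -1.265. df = 9, critical t = ±1.833. Fail to reject H₀.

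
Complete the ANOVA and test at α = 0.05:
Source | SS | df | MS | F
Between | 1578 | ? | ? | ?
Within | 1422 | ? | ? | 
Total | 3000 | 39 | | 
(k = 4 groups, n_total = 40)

df_between = 3, df_within = 36. MS_between = 526.0, MS_within = 39.5. F = 13.316, F_crit ≈ 2.866. Reject H₀.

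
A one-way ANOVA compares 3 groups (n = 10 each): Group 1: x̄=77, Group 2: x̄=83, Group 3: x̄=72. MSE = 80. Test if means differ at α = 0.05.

Grand mean = 77.33. SS_between = 606.67, MS_between = 303.33. F = 3.792, F_crit ≈ 3.354. Reject H₀.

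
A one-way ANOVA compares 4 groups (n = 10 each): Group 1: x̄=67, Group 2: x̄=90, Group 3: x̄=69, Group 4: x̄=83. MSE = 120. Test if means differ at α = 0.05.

Grand mean = 77.25. SS_between = 3687.5, MS_between = 1229.17. F = 10.243, F_crit ≈ 2.866. Reject H₀.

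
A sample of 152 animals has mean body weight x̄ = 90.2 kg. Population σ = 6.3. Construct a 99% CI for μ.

CI = x̄ ± z*(σ/√n) = 90.2 ± 2.576(6.3/√152) = 90.2 ± 1.32 = (88.88, 91.52)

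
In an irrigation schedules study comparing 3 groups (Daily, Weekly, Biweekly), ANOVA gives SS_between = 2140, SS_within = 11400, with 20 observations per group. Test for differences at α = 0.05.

df_between = 2, df_within = 57. F = MS_between/MS_within = 1070.0/200.0 = 5.35. F_crit ≈ 3.159. Reject H₀. At least one mean differs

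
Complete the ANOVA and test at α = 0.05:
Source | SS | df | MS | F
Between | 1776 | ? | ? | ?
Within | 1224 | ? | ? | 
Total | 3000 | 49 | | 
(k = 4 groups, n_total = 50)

df_between = 3, df_within = 46. MS_between = 592.0, MS_within = 26.61. F = 22.248, F_crit ≈ 2.807. Reject H₀.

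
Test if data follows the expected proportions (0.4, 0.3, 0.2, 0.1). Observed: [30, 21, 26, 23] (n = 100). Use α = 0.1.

Expected: [40.0, 30.0, 20.0, 10.0]. χ² = 23.9. df = 3, critical = 6.251. Reject H₀.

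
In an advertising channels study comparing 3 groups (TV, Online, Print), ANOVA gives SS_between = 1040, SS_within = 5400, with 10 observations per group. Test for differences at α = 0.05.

df_between = 2, df_within = 27. F = MS_between/MS_within = 520.0/200.0 = 2.6. F_crit ≈ 3.354. Fail to reject H₀.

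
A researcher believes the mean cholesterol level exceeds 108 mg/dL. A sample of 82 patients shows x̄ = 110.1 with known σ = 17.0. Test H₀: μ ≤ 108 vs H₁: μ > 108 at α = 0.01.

z = 1.119. Critical value: 2.33. Fail to reject H₀.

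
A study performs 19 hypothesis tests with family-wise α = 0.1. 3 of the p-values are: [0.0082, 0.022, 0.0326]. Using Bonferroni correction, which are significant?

Bonferroni α = 0.1/19 = 0.00526. None of the given p-values are significant.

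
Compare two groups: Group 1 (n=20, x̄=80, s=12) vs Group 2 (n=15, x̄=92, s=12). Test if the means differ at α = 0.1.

Pooled sp = 12.0. t = -2.928, df = 33. Critical t = ±1.692. Reject H₀.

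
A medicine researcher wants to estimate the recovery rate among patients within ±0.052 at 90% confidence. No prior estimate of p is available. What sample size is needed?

Conservative approach: use p = 0.5 (maximizes p(1-p) = 0.25). n = z²(0.25)/E² = 1.645²×0.25/0.052² = 250.2 → n = 251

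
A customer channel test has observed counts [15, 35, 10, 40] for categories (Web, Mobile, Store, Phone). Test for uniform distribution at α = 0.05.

Expected = 25 each. χ² = Σ(O-E)²/E = 26.0. df = 3, critical value = 7.815. Reject H₀.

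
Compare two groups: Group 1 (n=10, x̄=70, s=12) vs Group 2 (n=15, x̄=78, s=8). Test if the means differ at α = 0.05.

Pooled sp = 9.76. t = -2.007, df = 23. Critical t = ±2.069. Fail to reject H₀.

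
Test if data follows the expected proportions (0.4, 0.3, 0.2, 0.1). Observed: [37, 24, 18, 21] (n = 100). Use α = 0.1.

Expected: [40.0, 30.0, 20.0, 10.0]. χ² = 13.725. df = 3, critical = 6.251. Reject H₀.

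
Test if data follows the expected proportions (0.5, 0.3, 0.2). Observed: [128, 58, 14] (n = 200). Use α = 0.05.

Expected: [100.0, 60.0, 40.0]. χ² = 24.807. df = 2, critical = 5.991. Reject H₀.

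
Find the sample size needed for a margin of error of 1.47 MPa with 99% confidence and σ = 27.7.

n = (z*σ/E)² = (2.576×27.7/1.47)² = 2356.2 → n = 2357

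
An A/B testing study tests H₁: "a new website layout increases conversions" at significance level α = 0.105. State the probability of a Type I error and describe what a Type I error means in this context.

P(Type I error) = α = 0.105. A Type I error is rejecting H₀ when H₀ is actually true (false positive) — here, concluding that a new website layout increases conversions when in fact this is not the case. Consequence: rolling out a layout that doesn't actually help — wasted engineering effort.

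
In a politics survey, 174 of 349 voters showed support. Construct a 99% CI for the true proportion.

p̂ = 0.499. CI = p̂ ± z*√(p̂(1-p̂)/n) = (0.43, 0.568)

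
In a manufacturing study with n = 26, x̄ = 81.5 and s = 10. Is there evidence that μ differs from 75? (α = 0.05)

t = (x̄ - μ₀)/(s/√n) = (81.5 - 75)/(10/√26) = 3.314. df = 25, critical t = ±2.06. Reject H₀.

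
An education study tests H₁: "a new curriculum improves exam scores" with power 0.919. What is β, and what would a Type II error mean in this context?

β = 1 - power = 1 - 0.919 = 0.081. A Type II error is failing to reject H₀ when H₀ is false (false negative) — here, failing to conclude that a new curriculum improves exam scores when in fact it is true. Consequence: keeping the old curriculum when the new one would have helped students.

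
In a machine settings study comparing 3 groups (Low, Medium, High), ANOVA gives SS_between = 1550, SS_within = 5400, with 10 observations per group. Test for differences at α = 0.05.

df_between = 2, df_within = 27. F = MS_between/MS_within = 775.0/200.0 = 3.875. F_crit ≈ 3.354. Reject H₀. At least one mean differs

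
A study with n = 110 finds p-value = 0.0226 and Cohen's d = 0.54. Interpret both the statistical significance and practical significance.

Statistically significant (p = 0.0226 < 0.05). Cohen's d = 0.54 indicates a medium effect size. Both statistical and practical significance should be considered.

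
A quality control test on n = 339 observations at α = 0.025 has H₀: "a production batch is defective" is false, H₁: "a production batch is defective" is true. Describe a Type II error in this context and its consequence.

Type II error: failing to reject H₀ when it is false — concluding that a production batch is defective is not supported when in fact it is. Consequence: shipping a defective batch — faulty products reach customers.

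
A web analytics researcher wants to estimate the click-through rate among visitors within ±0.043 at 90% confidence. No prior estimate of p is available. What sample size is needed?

Conservative approach: use p = 0.5 (maximizes p(1-p) = 0.25). n = z²(0.25)/E² = 1.645²×0.25/0.043² = 365.9 → n = 366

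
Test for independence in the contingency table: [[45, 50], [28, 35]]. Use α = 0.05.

χ² = 0.13. df = 1, critical = 3.841. Fail to reject H₀. No evidence of dependence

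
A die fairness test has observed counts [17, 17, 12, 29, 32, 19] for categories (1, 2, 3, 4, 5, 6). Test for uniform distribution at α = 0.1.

Expected = 21 each. χ² = Σ(O-E)²/E = 14.381. df = 5, critical value = 9.236. Reject H₀.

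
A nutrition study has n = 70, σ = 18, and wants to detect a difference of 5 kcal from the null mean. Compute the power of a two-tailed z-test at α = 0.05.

SE = σ/√n = 18/√70 = 2.151. Non-centrality λ = d/SE = 5/2.151 = 2.324. Power ≈ Φ(λ - z_{α/2}) = Φ(2.324 - 1.96) = Φ(0.364) = 0.642.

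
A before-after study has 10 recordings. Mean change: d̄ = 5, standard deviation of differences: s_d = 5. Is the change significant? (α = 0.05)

t = d̄/(s_d/√n) = 5/(5/√10) = 3.162. df = 9, critical t = ±2.262. Reject H₀.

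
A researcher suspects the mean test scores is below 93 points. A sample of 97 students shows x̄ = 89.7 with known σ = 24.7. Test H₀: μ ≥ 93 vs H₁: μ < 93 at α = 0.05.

z = -1.316. Critical value: -1.645. Fail to reject H₀.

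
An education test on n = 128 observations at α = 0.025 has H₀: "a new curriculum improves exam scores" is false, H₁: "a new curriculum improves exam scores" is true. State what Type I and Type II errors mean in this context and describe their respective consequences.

Type I (false positive): concluding that a new curriculum improves exam scores when it is not — adopting a curriculum that gives no real benefit — disruption for nothing. Type II (false negative): failing to conclude that a new curriculum improves exam scores when it is — keeping the old curriculum when the new one would have helped students. Which is costlier depends on domain priorities and is a judgement call rather than a statistical fact.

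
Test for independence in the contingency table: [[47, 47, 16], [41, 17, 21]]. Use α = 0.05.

χ² = 10.341. df = 2, critical = 5.991. Reject H₀. Variables are dependent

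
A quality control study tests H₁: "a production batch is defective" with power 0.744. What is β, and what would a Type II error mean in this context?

β = 1 - power = 1 - 0.744 = 0.256. A Type II error is failing to reject H₀ when H₀ is false (false negative) — here, failing to conclude that a production batch is defective when in fact it is true. Consequence: shipping a defective batch — faulty products reach customers.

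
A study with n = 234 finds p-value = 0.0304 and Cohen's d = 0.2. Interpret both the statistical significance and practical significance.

Statistically significant (p = 0.0304 < 0.05). Cohen's d = 0.2 indicates a small effect size. Both statistical and practical significance should be considered.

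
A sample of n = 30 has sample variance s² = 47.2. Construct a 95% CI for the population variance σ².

df = 29. χ²_{0.025} = 45.722, χ²_{0.975} = 16.047. CI for σ² = ((n-1)s²/χ²_{α/2}, (n-1)s²/χ²_{1-α/2}) = (29·47.2/45.722, 29·47.2/16.047) = (29.94, 85.3)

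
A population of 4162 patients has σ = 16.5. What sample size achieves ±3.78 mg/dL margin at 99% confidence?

Without FPC: n₀ = (2.576×16.5/3.78)² = 126.438. With FPC: n = n₀N/(n₀+N-1) = 122.7 → n = 123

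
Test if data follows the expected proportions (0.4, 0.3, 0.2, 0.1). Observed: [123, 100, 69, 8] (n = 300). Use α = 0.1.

Expected: [120.0, 90.0, 60.0, 30.0]. χ² = 18.669. df = 3, critical = 6.251. Reject H₀.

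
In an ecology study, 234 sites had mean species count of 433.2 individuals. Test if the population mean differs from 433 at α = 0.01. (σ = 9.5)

z = (x̄ - μ₀)/(σ/√n) = (433.2 - 433)/(9.5/√234) = 0.322. Critical value: ±2.576. Since |0.322| ≤ 2.576, Fail to reject H₀.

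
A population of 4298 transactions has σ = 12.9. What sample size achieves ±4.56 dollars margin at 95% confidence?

Without FPC: n₀ = (1.96×12.9/4.56)² = 30.744. With FPC: n = n₀N/(n₀+N-1) = 30.5 → n = 31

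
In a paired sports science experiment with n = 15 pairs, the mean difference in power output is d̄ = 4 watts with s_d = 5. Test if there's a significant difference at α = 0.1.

t = d̄/(s_d/√n) = 4/(5/√15) = 3.098. df = 14, critical t = ±1.761. Reject H₀.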